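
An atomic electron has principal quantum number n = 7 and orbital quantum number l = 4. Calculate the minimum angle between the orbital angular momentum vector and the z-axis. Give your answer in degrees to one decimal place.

θ_min ≈ 26.6°

|L| = ℏ√(l(l+1)) = 2√5 ℏ.
The smallest angle corresponds to the largest L_z, i.e. m_l = l = 4, giving L_z = 4ℏ.
cos θ_min = 4/√20, so θ_min ≈ 26.6°.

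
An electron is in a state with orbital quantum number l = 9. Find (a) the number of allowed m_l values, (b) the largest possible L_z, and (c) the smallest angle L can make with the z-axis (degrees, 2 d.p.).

19 values; L_z,max = 9ℏ; θ_min ≈ 18.43°

There are 2l+1 = 19 values of m_l.
L_z,max = lℏ = 9ℏ.
cos θ_min = 9/√90, so θ_min ≈ 18.43°.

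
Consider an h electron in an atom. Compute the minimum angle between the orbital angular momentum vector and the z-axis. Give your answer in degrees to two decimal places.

θ_min ≈ 24.09°

An h state has l = 5.
|L| = ℏ√(l(l+1)) = √30 ℏ.
The smallest angle corresponds to the largest L_z, i.e. m_l = l = 5, giving L_z = 5ℏ.
cos θ_min = 5/√30, so θ_min ≈ 24.09°.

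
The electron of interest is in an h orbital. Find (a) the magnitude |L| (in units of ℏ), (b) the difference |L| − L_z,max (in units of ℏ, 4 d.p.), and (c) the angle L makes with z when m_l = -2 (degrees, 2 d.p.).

|L| = √30 ℏ ≈ 5.477ℏ; |L|−L_z,max ≈ 0.4772ℏ; θ(m_l=-2) ≈ 111.42°

An h state has l = 5.
|L| = ℏ√(5·6) = √30 ℏ ≈ 5.477ℏ.
|L| − L_z,max = (√30 − 5)ℏ ≈ 0.4772ℏ.
For m_l = -2: cos θ = -2/√30, θ ≈ 111.42°.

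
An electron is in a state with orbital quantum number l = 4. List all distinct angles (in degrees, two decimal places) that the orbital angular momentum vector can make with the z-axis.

|L| = √(l(l+1)) ℏ = 2√5 ℏ.
cos θ = m_l/√20 for each m_l ∈ {-4, -3, -2, -1, 0, 1, 2, 3, 4}.

θ ∈ {26.57°, 47.87°, 63.43°, 77.08°, 90.00°, 102.92°, 116.57°, 132.13°, 153.43°}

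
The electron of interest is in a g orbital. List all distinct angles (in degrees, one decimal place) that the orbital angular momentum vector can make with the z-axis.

For a g orbital, l = 4.
|L| = √(l(l+1)) ℏ = 2√5 ℏ.
cos θ = m_l/√20 for each m_l ∈ {-4, -3, -2, -1, 0, 1, 2, 3, 4}.

θ ∈ {26.6°, 47.9°, 63.4°, 77.1°, 90.0°, 102.9°, 116.6°, 132.1°, 153.4°}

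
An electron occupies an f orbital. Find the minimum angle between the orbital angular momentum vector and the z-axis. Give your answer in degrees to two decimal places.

The letter f corresponds to l = 3.
|L| = ℏ√(l(l+1)) = 2√3 ℏ.
The smallest angle corresponds to the largest L_z, i.e. m_l = l = 3, giving L_z = 3ℏ.
cos θ_min = 3/√12, so θ_min ≈ 30.00°.

θ_min ≈ 30.00°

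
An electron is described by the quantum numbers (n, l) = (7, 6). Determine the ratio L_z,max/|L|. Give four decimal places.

L_z,max/|L| = 0.9258

|L| = √42 ℏ ≈ 6.4807ℏ, while L_z,max = lℏ = 6ℏ.
L_z,max/|L| = 6/√42 = 0.9258.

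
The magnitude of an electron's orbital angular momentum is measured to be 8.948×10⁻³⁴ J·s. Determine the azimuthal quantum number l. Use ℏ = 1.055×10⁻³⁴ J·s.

l = 8

In units of ℏ, |L| ≈ 8.482.
(|L|/ℏ)² = l(l+1) ≈ 71.94 ⇒ l = 8.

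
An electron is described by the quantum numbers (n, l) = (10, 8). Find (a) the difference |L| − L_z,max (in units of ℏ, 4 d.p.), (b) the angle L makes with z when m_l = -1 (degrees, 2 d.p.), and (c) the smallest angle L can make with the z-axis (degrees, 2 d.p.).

|L|−L_z,max ≈ 0.4853ℏ; θ(m_l=-1) ≈ 96.77°; θ_min ≈ 19.47°

|L| − L_z,max = (6√2 − 8)ℏ ≈ 0.4853ℏ.
For m_l = -1: cos θ = -1/√72, θ ≈ 96.77°.
cos θ_min = 8/√72, so θ_min ≈ 19.47°.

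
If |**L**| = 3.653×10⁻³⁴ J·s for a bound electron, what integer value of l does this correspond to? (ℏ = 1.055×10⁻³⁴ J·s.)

l = 3

|L|/ℏ = (3.653×10⁻³⁴)/(1.055×10⁻³⁴) ≈ 3.463.
Set l(l+1) = 11.99; the integer solution is l = 3.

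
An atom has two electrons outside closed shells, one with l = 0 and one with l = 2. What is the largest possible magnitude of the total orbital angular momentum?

|L_tot|_max = √6 ℏ ≈ 2.449ℏ

The total orbital quantum number L ranges from |l₁ − l₂| to l₁ + l₂ in integer steps.
Allowed values: L = 2.
The largest magnitude corresponds to L = 2: |L_tot| = ℏ√(2·3) = √6 ℏ.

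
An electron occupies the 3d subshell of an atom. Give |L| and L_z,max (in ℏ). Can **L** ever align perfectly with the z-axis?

The 3d subshell has l = 2.
|L| = √6 ℏ ≈ 2.4495ℏ, while L_z,max = lℏ = 2ℏ.
Since |L| > L_z,max, the vector can never point exactly along z; the closest it comes is θ_min = arccos(2/√6) ≈ 35.3°.

No: L_z,max = 2ℏ < |L| = √6 ℏ ≈ 2.449ℏ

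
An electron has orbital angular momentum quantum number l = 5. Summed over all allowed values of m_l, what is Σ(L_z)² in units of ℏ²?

The allowed m_l values are -5, -4, -3, -2, -1, 0, 1, 2, 3, 4, 5.
Σ m_l² = l(l+1)(2l+1)/3 = 5·6·11/3 = 110.

Σ(L_z)² = 110 ℏ²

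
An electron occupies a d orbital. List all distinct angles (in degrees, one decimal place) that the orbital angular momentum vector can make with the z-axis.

θ ∈ {35.3°, 65.9°, 90.0°, 114.1°, 144.7°}

A d state has l = 2.
|L|² = l(l+1)ℏ² = 6ℏ², so |L| = √6 ℏ.
cos θ = m_l/√6 for each m_l ∈ {-2, -1, 0, 1, 2}.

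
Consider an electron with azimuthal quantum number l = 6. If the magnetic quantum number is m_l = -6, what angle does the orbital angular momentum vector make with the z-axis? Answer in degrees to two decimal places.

θ ≈ 157.79°

|L| = ℏ√(l(l+1)) = √42 ℏ.
L_z = m_l ℏ = −6ℏ.
cos θ = L_z/|L| = -6/√42, so θ ≈ 157.79°.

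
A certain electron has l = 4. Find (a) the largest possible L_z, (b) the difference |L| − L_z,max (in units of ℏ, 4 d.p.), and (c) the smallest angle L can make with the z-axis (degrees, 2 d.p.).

L_z,max = lℏ = 4ℏ.
|L| − L_z,max = (2√5 − 4)ℏ ≈ 0.4721ℏ.
cos θ_min = 4/√20, so θ_min ≈ 26.57°.

L_z,max = 4ℏ; |L|−L_z,max ≈ 0.4721ℏ; θ_min ≈ 26.57°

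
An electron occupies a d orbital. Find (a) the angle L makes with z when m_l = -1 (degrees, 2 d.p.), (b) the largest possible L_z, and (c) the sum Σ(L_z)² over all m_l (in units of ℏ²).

θ(m_l=-1) ≈ 114.09°; L_z,max = 2ℏ; Σ(L_z)² = 10 ℏ²

D corresponds to l = 2.
For m_l = -1: cos θ = -1/√6, θ ≈ 114.09°.
L_z,max = lℏ = 2ℏ.
Σ m_l² = 10, so Σ(L_z)² = 10 ℏ².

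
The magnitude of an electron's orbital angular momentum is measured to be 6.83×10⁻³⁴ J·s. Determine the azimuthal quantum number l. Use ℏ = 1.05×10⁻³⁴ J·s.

Dividing by ℏ: |L|/ℏ ≈ 6.505.
(|L|/ℏ)² = l(l+1) ≈ 42.31 ⇒ l = 6.

l = 6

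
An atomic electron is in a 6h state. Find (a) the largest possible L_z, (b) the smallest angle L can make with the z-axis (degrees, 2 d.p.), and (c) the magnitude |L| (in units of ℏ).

L_z,max = 5ℏ; θ_min ≈ 24.09°; |L| = √30 ℏ ≈ 5.477ℏ

The 6h subshell has l = 5.
L_z,max = lℏ = 5ℏ.
cos θ_min = 5/√30, so θ_min ≈ 24.09°.
|L| = ℏ√(5·6) = √30 ℏ ≈ 5.477ℏ.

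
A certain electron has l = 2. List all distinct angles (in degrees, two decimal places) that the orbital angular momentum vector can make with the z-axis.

θ ∈ {35.26°, 65.91°, 90.00°, 114.09°, 144.74°}

|L| = √(l(l+1)) ℏ = √6 ℏ.
cos θ = m_l/√6 for each m_l ∈ {-2, -1, 0, 1, 2}.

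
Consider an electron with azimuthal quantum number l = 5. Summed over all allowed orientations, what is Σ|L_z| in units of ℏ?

Σ|L_z| = 30 ℏ

The allowed m_l values are -5, -4, -3, -2, -1, 0, 1, 2, 3, 4, 5.
Σ|m_l| = l(l+1) = 30.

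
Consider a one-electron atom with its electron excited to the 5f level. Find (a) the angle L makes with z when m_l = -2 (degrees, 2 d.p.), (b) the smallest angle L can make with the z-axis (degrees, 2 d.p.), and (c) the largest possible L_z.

θ(m_l=-2) ≈ 125.26°; θ_min ≈ 30.00°; L_z,max = 3ℏ

The 5f level has l = 3.
For m_l = -2: cos θ = -2/√12, θ ≈ 125.26°.
cos θ_min = 3/√12, so θ_min ≈ 30.00°.
L_z,max = lℏ = 3ℏ.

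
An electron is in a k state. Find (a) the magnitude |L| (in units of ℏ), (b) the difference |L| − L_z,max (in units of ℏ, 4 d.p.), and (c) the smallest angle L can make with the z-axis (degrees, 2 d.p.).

The letter k corresponds to l = 7.
|L| = ℏ√(7·8) = 2√14 ℏ ≈ 7.483ℏ.
|L| − L_z,max = (2√14 − 7)ℏ ≈ 0.4833ℏ.
cos θ_min = 7/√56, so θ_min ≈ 20.70°.

|L| = 2√14 ℏ ≈ 7.483ℏ; |L|−L_z,max ≈ 0.4833ℏ; θ_min ≈ 20.70°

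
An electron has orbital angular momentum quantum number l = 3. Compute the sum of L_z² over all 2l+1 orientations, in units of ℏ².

m_l ∈ {-3, -2, -1, 0, 1, 2, 3}.
Σ m_l² = l(l+1)(2l+1)/3 = 3·4·7/3 = 28.

Σ(L_z)² = 28 ℏ²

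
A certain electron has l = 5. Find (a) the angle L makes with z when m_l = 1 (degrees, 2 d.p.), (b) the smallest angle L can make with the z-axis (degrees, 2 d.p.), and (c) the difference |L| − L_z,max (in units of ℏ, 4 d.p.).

θ(m_l=1) ≈ 79.48°; θ_min ≈ 24.09°; |L|−L_z,max ≈ 0.4772ℏ

For m_l = 1: cos θ = 1/√30, θ ≈ 79.48°.
cos θ_min = 5/√30, so θ_min ≈ 24.09°.
|L| − L_z,max = (√30 − 5)ℏ ≈ 0.4772ℏ.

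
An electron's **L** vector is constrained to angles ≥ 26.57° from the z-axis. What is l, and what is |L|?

cos θ_min = l/√(l(l+1)) = √(l/(l+1)), so l/(l+1) = cos²(26.57°) = 0.7999.
l = cos²θ/sin²θ ≈ 4.
Then |L| = ℏ√(4·5) = 2√5 ℏ.

l = 4, |L| = 2√5 ℏ ≈ 4.472ℏ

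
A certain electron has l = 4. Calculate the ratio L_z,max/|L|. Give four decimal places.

L_z,max/|L| = 0.8944

|L| = 2√5 ℏ ≈ 4.4721ℏ, while L_z,max = lℏ = 4ℏ.
L_z,max/|L| = 4/√20 = 0.8944.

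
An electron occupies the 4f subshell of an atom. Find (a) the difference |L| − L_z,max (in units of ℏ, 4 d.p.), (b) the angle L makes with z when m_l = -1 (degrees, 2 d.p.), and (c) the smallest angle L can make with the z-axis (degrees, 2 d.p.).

For 4f, l = 3.
|L| − L_z,max = (2√3 − 3)ℏ ≈ 0.4641ℏ.
For m_l = -1: cos θ = -1/√12, θ ≈ 106.78°.
cos θ_min = 3/√12, so θ_min ≈ 30.00°.

|L|−L_z,max ≈ 0.4641ℏ; θ(m_l=-1) ≈ 106.78°; θ_min ≈ 30.00°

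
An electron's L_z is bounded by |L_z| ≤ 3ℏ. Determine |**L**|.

|L| = 2√3 ℏ ≈ 3.464ℏ

Since max m_l = l, l = 3.
|L| = √(l(l+1)) ℏ = 2√3 ℏ.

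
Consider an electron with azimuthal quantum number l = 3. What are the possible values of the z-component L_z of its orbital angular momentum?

L_z ∈ {−3ℏ, −2ℏ, −ℏ, 0, ℏ, 2ℏ, 3ℏ}

L_z = m_l ℏ with m_l ranging from −l to +l in integer steps.
For l = 3: m_l ∈ {-3, -2, -1, 0, 1, 2, 3}.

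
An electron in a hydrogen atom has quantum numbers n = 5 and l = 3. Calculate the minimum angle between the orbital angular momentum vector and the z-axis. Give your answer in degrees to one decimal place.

θ_min ≈ 30.0°

|L| = ℏ√(l(l+1)) = 2√3 ℏ.
The smallest angle corresponds to the largest L_z, i.e. m_l = l = 3, giving L_z = 3ℏ.
cos θ_min = 3/√12, so θ_min ≈ 30.0°.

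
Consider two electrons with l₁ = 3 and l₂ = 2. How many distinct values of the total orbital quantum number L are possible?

5

By the triangle rule, |l₁ − l₂| ≤ L ≤ l₁ + l₂.
So L can be 1, 2, 3, 4, 5.
That is 5 values.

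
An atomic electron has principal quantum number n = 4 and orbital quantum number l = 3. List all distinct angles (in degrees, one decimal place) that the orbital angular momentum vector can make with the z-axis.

|L|² = l(l+1)ℏ² = 12ℏ², so |L| = 2√3 ℏ.
cos θ = m_l/√12 for each m_l ∈ {-3, -2, -1, 0, 1, 2, 3}.

θ ∈ {30.0°, 54.7°, 73.2°, 90.0°, 106.8°, 125.3°, 150.0°}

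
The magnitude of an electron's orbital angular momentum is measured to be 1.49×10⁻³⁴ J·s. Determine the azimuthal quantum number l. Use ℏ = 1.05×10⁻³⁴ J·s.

l = 1

|L|/ℏ = (1.49×10⁻³⁴)/(1.05×10⁻³⁴) ≈ 1.419.
l(l+1) ≈ 1.419² ≈ 2.01, so l = 1.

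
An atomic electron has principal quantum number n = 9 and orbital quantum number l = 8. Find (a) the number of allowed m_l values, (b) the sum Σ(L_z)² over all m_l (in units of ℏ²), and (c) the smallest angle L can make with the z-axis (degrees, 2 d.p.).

17 values; Σ(L_z)² = 408 ℏ²; θ_min ≈ 19.47°

There are 2l+1 = 17 values of m_l.
Σ m_l² = 408, so Σ(L_z)² = 408 ℏ².
cos θ_min = 8/√72, so θ_min ≈ 19.47°.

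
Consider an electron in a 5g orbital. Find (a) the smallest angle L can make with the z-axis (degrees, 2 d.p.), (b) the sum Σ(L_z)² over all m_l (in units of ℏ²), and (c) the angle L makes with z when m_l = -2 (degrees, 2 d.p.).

5g means n = 5, l = 4.
cos θ_min = 4/√20, so θ_min ≈ 26.57°.
Σ m_l² = 60, so Σ(L_z)² = 60 ℏ².
For m_l = -2: cos θ = -2/√20, θ ≈ 116.57°.

θ_min ≈ 26.57°; Σ(L_z)² = 60 ℏ²; θ(m_l=-2) ≈ 116.57°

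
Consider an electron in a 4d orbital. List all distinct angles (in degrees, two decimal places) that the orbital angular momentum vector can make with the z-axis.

θ ∈ {35.26°, 65.91°, 90.00°, 114.09°, 144.74°}

For 4d, l = 2.
|L| = ℏ√(l(l+1)) = √6 ℏ.
cos θ = m_l/√6 for each m_l ∈ {-2, -1, 0, 1, 2}.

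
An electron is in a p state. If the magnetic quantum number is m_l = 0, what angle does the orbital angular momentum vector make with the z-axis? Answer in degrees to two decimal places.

The letter p corresponds to l = 1.
|L|² = l(l+1)ℏ² = 2ℏ², so |L| = √2 ℏ.
L_z = m_l ℏ = 0ℏ.
cos θ = L_z/|L| = 0/√2, so θ ≈ 90.00°.

θ ≈ 90.00°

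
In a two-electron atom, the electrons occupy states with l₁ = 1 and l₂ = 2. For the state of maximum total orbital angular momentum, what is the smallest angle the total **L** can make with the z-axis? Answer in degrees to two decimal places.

θ_min ≈ 30.00°

L runs from |1 − 2| = 1 to 1 + 2 = 3.
Allowed values: L = 1, 2, 3.
The maximum is L = 3, with |L_tot| = ℏ√(3·4) = 2√3 ℏ.
The minimum angle with z is arccos(3/√12) ≈ 30.00°.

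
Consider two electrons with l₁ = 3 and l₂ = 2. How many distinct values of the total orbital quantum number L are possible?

L runs from |3 − 2| = 1 to 3 + 2 = 5.
L ∈ {1, 2, 3, 4, 5}.
That is 5 values.

5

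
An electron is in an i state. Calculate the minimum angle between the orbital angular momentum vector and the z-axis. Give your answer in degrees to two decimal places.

For an i orbital, l = 6.
|L| = ℏ√(l(l+1)) = √42 ℏ.
The smallest angle corresponds to the largest L_z, i.e. m_l = l = 6, giving L_z = 6ℏ.
cos θ_min = 6/√42, so θ_min ≈ 22.21°.

θ_min ≈ 22.21°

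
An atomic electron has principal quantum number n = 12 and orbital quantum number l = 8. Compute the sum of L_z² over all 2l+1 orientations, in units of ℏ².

m_l ∈ {-8, -7, -6, -5, -4, -3, -2, -1, 0, 1, 2, 3, 4, 5, 6, 7, 8}.
Summing m² from −8 to 8: Σ m_l² = 408.

Σ(L_z)² = 408 ℏ²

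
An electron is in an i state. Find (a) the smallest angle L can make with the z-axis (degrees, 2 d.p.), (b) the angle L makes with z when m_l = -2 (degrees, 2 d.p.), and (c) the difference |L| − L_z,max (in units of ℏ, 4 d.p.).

The letter i corresponds to l = 6.
cos θ_min = 6/√42, so θ_min ≈ 22.21°.
For m_l = -2: cos θ = -2/√42, θ ≈ 107.98°.
|L| − L_z,max = (√42 − 6)ℏ ≈ 0.4807ℏ.

θ_min ≈ 22.21°; θ(m_l=-2) ≈ 107.98°; |L|−L_z,max ≈ 0.4807ℏ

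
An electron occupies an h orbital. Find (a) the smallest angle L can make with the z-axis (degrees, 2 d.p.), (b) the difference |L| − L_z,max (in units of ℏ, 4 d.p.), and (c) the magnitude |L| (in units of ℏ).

θ_min ≈ 24.09°; |L|−L_z,max ≈ 0.4772ℏ; |L| = √30 ℏ ≈ 5.477ℏ

An h state has l = 5.
cos θ_min = 5/√30, so θ_min ≈ 24.09°.
|L| − L_z,max = (√30 − 5)ℏ ≈ 0.4772ℏ.
|L| = ℏ√(5·6) = √30 ℏ ≈ 5.477ℏ.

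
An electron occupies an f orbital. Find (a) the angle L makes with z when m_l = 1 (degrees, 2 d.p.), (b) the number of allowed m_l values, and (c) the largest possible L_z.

For an f orbital, l = 3.
For m_l = 1: cos θ = 1/√12, θ ≈ 73.22°.
There are 2l+1 = 7 values of m_l.
L_z,max = lℏ = 3ℏ.

θ(m_l=1) ≈ 73.22°; 7 values; L_z,max = 3ℏ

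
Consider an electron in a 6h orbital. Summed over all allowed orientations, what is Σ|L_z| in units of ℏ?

The 6h subshell has l = 5.
m_l ∈ {-5, -4, -3, -2, -1, 0, 1, 2, 3, 4, 5}.
Σ|m_l| = 2(1+2+…+5) = 30.

Σ|L_z| = 30 ℏ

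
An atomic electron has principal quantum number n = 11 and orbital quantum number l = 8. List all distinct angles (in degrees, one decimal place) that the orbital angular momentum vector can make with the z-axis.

|L|² = l(l+1)ℏ² = 72ℏ², so |L| = 6√2 ℏ.
cos θ = m_l/√72 for each m_l ∈ {-8, -7, -6, -5, -4, -3, -2, -1, 0, 1, 2, 3, 4, 5, 6, 7, 8}.

θ ∈ {19.5°, 34.4°, 45.0°, 53.9°, 61.9°, 69.3°, 76.4°, 83.2°, 90.0°, 96.8°, 103.6°, 110.7°, 118.1°, 126.1°, 135.0°, 145.6°, 160.5°}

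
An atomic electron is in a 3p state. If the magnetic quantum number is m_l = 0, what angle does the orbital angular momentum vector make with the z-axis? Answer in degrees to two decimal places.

For 3p, l = 1.
|L| = ℏ√(l(l+1)) = √2 ℏ.
L_z = m_l ℏ = 0ℏ.
cos θ = L_z/|L| = 0/√2, so θ ≈ 90.00°.

θ ≈ 90.00°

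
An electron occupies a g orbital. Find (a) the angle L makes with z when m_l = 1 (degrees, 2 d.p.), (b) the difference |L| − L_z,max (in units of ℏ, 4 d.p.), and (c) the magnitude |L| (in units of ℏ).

The letter g corresponds to l = 4.
For m_l = 1: cos θ = 1/√20, θ ≈ 77.08°.
|L| − L_z,max = (2√5 − 4)ℏ ≈ 0.4721ℏ.
|L| = ℏ√(4·5) = 2√5 ℏ ≈ 4.472ℏ.

θ(m_l=1) ≈ 77.08°; |L|−L_z,max ≈ 0.4721ℏ; |L| = 2√5 ℏ ≈ 4.472ℏ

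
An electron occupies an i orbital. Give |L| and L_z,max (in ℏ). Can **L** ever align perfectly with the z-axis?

No: L_z,max = 6ℏ < |L| = √42 ℏ ≈ 6.481ℏ

An i state has l = 6.
|L| = √42 ℏ ≈ 6.4807ℏ, while L_z,max = lℏ = 6ℏ.
Since |L| > L_z,max, the vector can never point exactly along z; the closest it comes is θ_min = arccos(6/√42) ≈ 22.2°.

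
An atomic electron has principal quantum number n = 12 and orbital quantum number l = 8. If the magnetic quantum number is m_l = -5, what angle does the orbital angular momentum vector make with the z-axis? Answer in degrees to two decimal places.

|L| = √(l(l+1)) ℏ = 6√2 ℏ.
L_z = m_l ℏ = −5ℏ.
cos θ = L_z/|L| = -5/√72, so θ ≈ 126.10°.

θ ≈ 126.10°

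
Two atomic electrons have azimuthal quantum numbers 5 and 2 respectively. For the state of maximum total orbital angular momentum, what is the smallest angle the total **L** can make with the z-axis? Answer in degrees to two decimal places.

By the triangle rule, |l₁ − l₂| ≤ L ≤ l₁ + l₂.
Allowed values: L = 3, 4, 5, 6, 7.
The maximum is L = 7, with |L_tot| = ℏ√(7·8) = 2√14 ℏ.
The minimum angle with z is arccos(7/√56) ≈ 20.70°.

θ_min ≈ 20.70°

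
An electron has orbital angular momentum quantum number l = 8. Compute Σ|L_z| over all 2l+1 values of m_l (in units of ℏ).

m_l ∈ {-8, -7, -6, -5, -4, -3, -2, -1, 0, 1, 2, 3, 4, 5, 6, 7, 8}.
Σ|m_l| = l(l+1) = 72.

Σ|L_z| = 72 ℏ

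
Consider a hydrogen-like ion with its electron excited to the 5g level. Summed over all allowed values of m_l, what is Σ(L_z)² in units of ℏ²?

The 5g level has l = 4.
m_l ∈ {-4, -3, -2, -1, 0, 1, 2, 3, 4}.
Summing m² from −4 to 4: Σ m_l² = 60.

Σ(L_z)² = 60 ℏ²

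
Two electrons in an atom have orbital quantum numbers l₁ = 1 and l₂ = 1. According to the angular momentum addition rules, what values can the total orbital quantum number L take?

By the triangle rule, |l₁ − l₂| ≤ L ≤ l₁ + l₂.
So L can be 0, 1, 2.

L = 0, 1, 2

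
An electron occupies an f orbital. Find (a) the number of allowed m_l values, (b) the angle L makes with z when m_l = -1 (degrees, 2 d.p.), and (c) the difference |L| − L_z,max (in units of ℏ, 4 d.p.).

The letter f corresponds to l = 3.
There are 2l+1 = 7 values of m_l.
For m_l = -1: cos θ = -1/√12, θ ≈ 106.78°.
|L| − L_z,max = (2√3 − 3)ℏ ≈ 0.4641ℏ.

7 values; θ(m_l=-1) ≈ 106.78°; |L|−L_z,max ≈ 0.4641ℏ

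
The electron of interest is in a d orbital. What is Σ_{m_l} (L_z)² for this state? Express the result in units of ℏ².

Σ(L_z)² = 10 ℏ²

A d state has l = 2.
m_l runs from −2 to 2, i.e. {-2, -1, 0, 1, 2}.
Σ m_l² = 2·(1 + 4) = 10.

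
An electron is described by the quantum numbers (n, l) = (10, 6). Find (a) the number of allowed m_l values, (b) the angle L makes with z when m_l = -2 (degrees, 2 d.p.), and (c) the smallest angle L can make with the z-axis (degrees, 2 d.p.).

13 values; θ(m_l=-2) ≈ 107.98°; θ_min ≈ 22.21°

There are 2l+1 = 13 values of m_l.
For m_l = -2: cos θ = -2/√42, θ ≈ 107.98°.
cos θ_min = 6/√42, so θ_min ≈ 22.21°.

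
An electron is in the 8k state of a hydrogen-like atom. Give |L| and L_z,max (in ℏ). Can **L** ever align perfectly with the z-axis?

8k means n = 8, l = 7.
|L| = 2√14 ℏ ≈ 7.4833ℏ, while L_z,max = lℏ = 7ℏ.
Since |L| > L_z,max, the vector can never point exactly along z; the closest it comes is θ_min = arccos(7/√56) ≈ 20.7°.

No: L_z,max = 7ℏ < |L| = 2√14 ℏ ≈ 7.483ℏ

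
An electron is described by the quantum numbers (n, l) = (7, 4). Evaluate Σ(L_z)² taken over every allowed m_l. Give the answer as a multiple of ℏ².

Σ(L_z)² = 60 ℏ²

m_l runs from −4 to 4, i.e. {-4, -3, -2, -1, 0, 1, 2, 3, 4}.
Σ m_l² = l(l+1)(2l+1)/3 = 4·5·9/3 = 60.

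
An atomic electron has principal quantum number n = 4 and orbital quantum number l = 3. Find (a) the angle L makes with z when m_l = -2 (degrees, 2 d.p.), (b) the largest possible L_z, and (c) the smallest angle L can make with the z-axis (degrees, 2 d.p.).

For m_l = -2: cos θ = -2/√12, θ ≈ 125.26°.
L_z,max = lℏ = 3ℏ.
cos θ_min = 3/√12, so θ_min ≈ 30.00°.

θ(m_l=-2) ≈ 125.26°; L_z,max = 3ℏ; θ_min ≈ 30.00°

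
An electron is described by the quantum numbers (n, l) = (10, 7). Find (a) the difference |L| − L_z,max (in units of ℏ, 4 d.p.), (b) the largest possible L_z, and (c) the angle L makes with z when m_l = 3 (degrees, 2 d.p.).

|L|−L_z,max ≈ 0.4833ℏ; L_z,max = 7ℏ; θ(m_l=3) ≈ 66.37°

|L| − L_z,max = (2√14 − 7)ℏ ≈ 0.4833ℏ.
L_z,max = lℏ = 7ℏ.
For m_l = 3: cos θ = 3/√56, θ ≈ 66.37°.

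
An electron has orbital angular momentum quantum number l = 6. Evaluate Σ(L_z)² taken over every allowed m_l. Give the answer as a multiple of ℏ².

The allowed m_l values are -6, -5, -4, -3, -2, -1, 0, 1, 2, 3, 4, 5, 6.
Summing m² from −6 to 6: Σ m_l² = 182.

Σ(L_z)² = 182 ℏ²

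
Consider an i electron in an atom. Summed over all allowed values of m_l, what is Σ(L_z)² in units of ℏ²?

Σ(L_z)² = 182 ℏ²

I corresponds to l = 6.
m_l runs from −6 to 6, i.e. {-6, -5, -4, -3, -2, -1, 0, 1, 2, 3, 4, 5, 6}.
Σ m_l² = l(l+1)(2l+1)/3 = 6·7·13/3 = 182.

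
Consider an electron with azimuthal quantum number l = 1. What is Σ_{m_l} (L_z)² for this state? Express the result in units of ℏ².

Σ(L_z)² = 2 ℏ²

The allowed m_l values are -1, 0, 1.
Σ m_l² = 2·(1) = 2.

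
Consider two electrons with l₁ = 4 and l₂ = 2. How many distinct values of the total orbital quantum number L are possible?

The total orbital quantum number L ranges from |l₁ − l₂| to l₁ + l₂ in integer steps.
Allowed values: L = 2, 3, 4, 5, 6.
That is 5 values.

5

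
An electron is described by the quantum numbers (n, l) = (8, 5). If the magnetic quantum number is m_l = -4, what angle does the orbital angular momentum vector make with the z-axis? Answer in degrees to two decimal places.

|L|² = l(l+1)ℏ² = 30ℏ², so |L| = √30 ℏ.
L_z = m_l ℏ = −4ℏ.
cos θ = L_z/|L| = -4/√30, so θ ≈ 136.91°.

θ ≈ 136.91°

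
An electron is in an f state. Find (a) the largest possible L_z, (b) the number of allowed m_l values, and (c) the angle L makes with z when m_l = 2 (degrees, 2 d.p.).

For an f orbital, l = 3.
L_z,max = lℏ = 3ℏ.
There are 2l+1 = 7 values of m_l.
For m_l = 2: cos θ = 2/√12, θ ≈ 54.74°.

L_z,max = 3ℏ; 7 values; θ(m_l=2) ≈ 54.74°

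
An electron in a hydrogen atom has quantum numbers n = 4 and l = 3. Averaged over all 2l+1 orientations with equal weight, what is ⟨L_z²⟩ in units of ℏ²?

⟨L_z²⟩ = 4 ℏ²

m_l ∈ {-3, -2, -1, 0, 1, 2, 3}.
⟨L_z²⟩ = ℏ²·l(l+1)/3 = 4ℏ².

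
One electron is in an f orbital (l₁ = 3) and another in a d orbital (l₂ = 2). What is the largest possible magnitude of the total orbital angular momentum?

|L_tot|_max = √30 ℏ ≈ 5.477ℏ

The total orbital quantum number L ranges from |l₁ − l₂| to l₁ + l₂ in integer steps.
L ∈ {1, 2, 3, 4, 5}.
The largest magnitude corresponds to L = 5: |L_tot| = ℏ√(5·6) = √30 ℏ.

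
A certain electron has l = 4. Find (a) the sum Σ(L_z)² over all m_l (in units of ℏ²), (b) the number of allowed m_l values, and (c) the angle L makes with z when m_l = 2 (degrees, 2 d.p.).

Σ(L_z)² = 60 ℏ²; 9 values; θ(m_l=2) ≈ 63.43°

Σ m_l² = 60, so Σ(L_z)² = 60 ℏ².
There are 2l+1 = 9 values of m_l.
For m_l = 2: cos θ = 2/√20, θ ≈ 63.43°.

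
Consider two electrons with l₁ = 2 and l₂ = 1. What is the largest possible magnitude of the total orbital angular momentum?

|L_tot|_max = 2√3 ℏ ≈ 3.464ℏ

Angular momentum addition gives L = |l₁ − l₂|, …, l₁ + l₂.
So L can be 1, 2, 3.
The largest magnitude corresponds to L = 3: |L_tot| = ℏ√(3·4) = 2√3 ℏ.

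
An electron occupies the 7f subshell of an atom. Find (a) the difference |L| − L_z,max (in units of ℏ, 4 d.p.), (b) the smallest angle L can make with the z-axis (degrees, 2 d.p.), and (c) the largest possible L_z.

|L|−L_z,max ≈ 0.4641ℏ; θ_min ≈ 30.00°; L_z,max = 3ℏ

7f means n = 7, l = 3.
|L| − L_z,max = (2√3 − 3)ℏ ≈ 0.4641ℏ.
cos θ_min = 3/√12, so θ_min ≈ 30.00°.
L_z,max = lℏ = 3ℏ.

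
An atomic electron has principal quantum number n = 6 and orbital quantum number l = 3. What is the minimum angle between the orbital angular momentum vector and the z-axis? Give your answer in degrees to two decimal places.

|L| = ℏ√(l(l+1)) = 2√3 ℏ.
The smallest angle corresponds to the largest L_z, i.e. m_l = l = 3, giving L_z = 3ℏ.
cos θ_min = 3/√12, so θ_min ≈ 30.00°.

θ_min ≈ 30.00°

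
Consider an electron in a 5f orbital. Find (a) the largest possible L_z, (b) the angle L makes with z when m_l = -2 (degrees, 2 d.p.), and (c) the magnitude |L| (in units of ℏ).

L_z,max = 3ℏ; θ(m_l=-2) ≈ 125.26°; |L| = 2√3 ℏ ≈ 3.464ℏ

For 5f, l = 3.
L_z,max = lℏ = 3ℏ.
For m_l = -2: cos θ = -2/√12, θ ≈ 125.26°.
|L| = ℏ√(3·4) = 2√3 ℏ ≈ 3.464ℏ.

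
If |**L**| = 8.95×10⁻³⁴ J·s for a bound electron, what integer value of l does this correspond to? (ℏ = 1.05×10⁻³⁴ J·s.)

In units of ℏ, |L| ≈ 8.524.
l(l+1) ≈ 8.524² ≈ 72.66, so l = 8.

l = 8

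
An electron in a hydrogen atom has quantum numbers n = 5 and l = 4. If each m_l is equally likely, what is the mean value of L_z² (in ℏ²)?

The allowed m_l values are -4, -3, -2, -1, 0, 1, 2, 3, 4.
Average of L_z² over 9 states: 60/9 ℏ² = 6.667 ℏ².

⟨L_z²⟩ = 6.667 ℏ²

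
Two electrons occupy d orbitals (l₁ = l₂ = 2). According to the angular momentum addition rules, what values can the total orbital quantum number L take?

L = 0, 1, 2, 3, 4

The total orbital quantum number L ranges from |l₁ − l₂| to l₁ + l₂ in integer steps.
So L can be 0, 1, 2, 3, 4.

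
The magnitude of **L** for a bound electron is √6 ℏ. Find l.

(|L|/ℏ)² = l(l+1) = 6.
l² + l − 6 = 0 ⇒ l = 2.

l = 2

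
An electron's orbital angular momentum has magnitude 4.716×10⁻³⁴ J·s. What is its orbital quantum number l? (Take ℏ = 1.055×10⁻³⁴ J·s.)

|L|/ℏ = (4.716×10⁻³⁴)/(1.055×10⁻³⁴) ≈ 4.470.
(|L|/ℏ)² = l(l+1) ≈ 19.98 ⇒ l = 4.

l = 4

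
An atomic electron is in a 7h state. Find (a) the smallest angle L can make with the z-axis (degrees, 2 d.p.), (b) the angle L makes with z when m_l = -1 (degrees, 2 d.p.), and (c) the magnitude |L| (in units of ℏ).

7h means n = 7, l = 5.
cos θ_min = 5/√30, so θ_min ≈ 24.09°.
For m_l = -1: cos θ = -1/√30, θ ≈ 100.52°.
|L| = ℏ√(5·6) = √30 ℏ ≈ 5.477ℏ.

θ_min ≈ 24.09°; θ(m_l=-1) ≈ 100.52°; |L| = √30 ℏ ≈ 5.477ℏ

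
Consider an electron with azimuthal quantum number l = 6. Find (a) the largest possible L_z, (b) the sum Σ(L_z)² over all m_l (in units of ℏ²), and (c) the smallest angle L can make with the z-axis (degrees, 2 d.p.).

L_z,max = 6ℏ; Σ(L_z)² = 182 ℏ²; θ_min ≈ 22.21°

L_z,max = lℏ = 6ℏ.
Σ m_l² = 182, so Σ(L_z)² = 182 ℏ².
cos θ_min = 6/√42, so θ_min ≈ 22.21°.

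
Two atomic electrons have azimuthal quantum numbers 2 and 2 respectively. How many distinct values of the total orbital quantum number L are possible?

5

L runs from |2 − 2| = 0 to 2 + 2 = 4.
So L can be 0, 1, 2, 3, 4.
That is 5 values.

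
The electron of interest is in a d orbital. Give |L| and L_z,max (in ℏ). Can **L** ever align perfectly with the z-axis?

D corresponds to l = 2.
|L| = √6 ℏ ≈ 2.4495ℏ, while L_z,max = lℏ = 2ℏ.
Since |L| > L_z,max, the vector can never point exactly along z; the closest it comes is θ_min = arccos(2/√6) ≈ 35.3°.

No: L_z,max = 2ℏ < |L| = √6 ℏ ≈ 2.449ℏ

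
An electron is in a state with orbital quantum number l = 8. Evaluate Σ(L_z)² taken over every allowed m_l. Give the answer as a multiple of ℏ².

Σ(L_z)² = 408 ℏ²

m_l runs from −8 to 8, i.e. {-8, -7, -6, -5, -4, -3, -2, -1, 0, 1, 2, 3, 4, 5, 6, 7, 8}.
Σ m_l² = l(l+1)(2l+1)/3 = 8·9·17/3 = 408.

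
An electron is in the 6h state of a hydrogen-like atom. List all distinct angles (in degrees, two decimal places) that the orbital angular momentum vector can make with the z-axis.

The 6h subshell has l = 5.
|L| = ℏ√(l(l+1)) = √30 ℏ.
cos θ = m_l/√30 for each m_l ∈ {-5, -4, -3, -2, -1, 0, 1, 2, 3, 4, 5}.

θ ∈ {24.09°, 43.09°, 56.79°, 68.58°, 79.48°, 90.00°, 100.52°, 111.42°, 123.21°, 136.91°, 155.91°}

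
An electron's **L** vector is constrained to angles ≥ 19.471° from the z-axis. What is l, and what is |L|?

cos θ_min = l/√(l(l+1)) = √(l/(l+1)), so l/(l+1) = cos²(19.471°) = 0.8889.
Solving: l = 8.
Then |L| = ℏ√(8·9) = 6√2 ℏ.

l = 8, |L| = 6√2 ℏ ≈ 8.485ℏ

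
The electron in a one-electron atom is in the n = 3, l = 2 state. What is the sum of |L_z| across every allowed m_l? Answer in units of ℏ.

Σ|L_z| = 6 ℏ

The allowed m_l values are -2, -1, 0, 1, 2.
Σ|m_l| = l(l+1) = 6.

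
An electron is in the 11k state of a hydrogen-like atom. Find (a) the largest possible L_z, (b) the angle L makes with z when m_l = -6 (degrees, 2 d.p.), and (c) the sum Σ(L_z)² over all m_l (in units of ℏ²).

L_z,max = 7ℏ; θ(m_l=-6) ≈ 143.30°; Σ(L_z)² = 280 ℏ²

11k means n = 11, l = 7.
L_z,max = lℏ = 7ℏ.
For m_l = -6: cos θ = -6/√56, θ ≈ 143.30°.
Σ m_l² = 280, so Σ(L_z)² = 280 ℏ².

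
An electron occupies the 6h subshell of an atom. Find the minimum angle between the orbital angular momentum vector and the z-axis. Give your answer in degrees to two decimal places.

θ_min ≈ 24.09°

The 6h subshell has l = 5.
|L| = √(l(l+1)) ℏ = √30 ℏ.
The smallest angle corresponds to the largest L_z, i.e. m_l = l = 5, giving L_z = 5ℏ.
cos θ_min = 5/√30, so θ_min ≈ 24.09°.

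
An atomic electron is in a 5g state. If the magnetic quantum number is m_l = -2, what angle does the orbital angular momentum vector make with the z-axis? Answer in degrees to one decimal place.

For 5g, l = 4.
|L| = ℏ√(l(l+1)) = 2√5 ℏ.
L_z = m_l ℏ = −2ℏ.
cos θ = L_z/|L| = -2/√20, so θ ≈ 116.6°.

θ ≈ 116.6°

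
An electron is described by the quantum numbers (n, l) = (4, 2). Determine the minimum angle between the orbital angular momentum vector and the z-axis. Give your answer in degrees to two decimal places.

θ_min ≈ 35.26°

|L|² = l(l+1)ℏ² = 6ℏ², so |L| = √6 ℏ.
The smallest angle corresponds to the largest L_z, i.e. m_l = l = 2, giving L_z = 2ℏ.
cos θ_min = 2/√6, so θ_min ≈ 35.26°.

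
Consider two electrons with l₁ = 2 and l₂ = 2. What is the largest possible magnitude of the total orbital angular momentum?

The total orbital quantum number L ranges from |l₁ − l₂| to l₁ + l₂ in integer steps.
So L can be 0, 1, 2, 3, 4.
The largest magnitude corresponds to L = 4: |L_tot| = ℏ√(4·5) = 2√5 ℏ.

|L_tot|_max = 2√5 ℏ ≈ 4.472ℏ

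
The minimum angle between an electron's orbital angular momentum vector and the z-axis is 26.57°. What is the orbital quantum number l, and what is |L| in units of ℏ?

cos²θ_min = l/(l+1) = 0.7999.
Solving: l = 4.
Then |L| = ℏ√(4·5) = 2√5 ℏ.

l = 4, |L| = 2√5 ℏ ≈ 4.472ℏ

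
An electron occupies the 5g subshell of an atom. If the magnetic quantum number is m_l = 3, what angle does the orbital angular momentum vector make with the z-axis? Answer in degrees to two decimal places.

For 5g, l = 4.
|L| = ℏ√(l(l+1)) = 2√5 ℏ.
L_z = m_l ℏ = 3ℏ.
cos θ = L_z/|L| = 3/√20, so θ ≈ 47.87°.

θ ≈ 47.87°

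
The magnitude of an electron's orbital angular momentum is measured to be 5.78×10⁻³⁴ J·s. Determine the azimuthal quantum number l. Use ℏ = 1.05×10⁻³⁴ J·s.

l = 5

|L|/ℏ = (5.78×10⁻³⁴)/(1.05×10⁻³⁴) ≈ 5.505.
Set l(l+1) = 30.30; the integer solution is l = 5.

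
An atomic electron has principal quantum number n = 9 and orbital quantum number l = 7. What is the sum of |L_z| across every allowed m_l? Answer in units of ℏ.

Σ|L_z| = 56 ℏ

m_l ∈ {-7, -6, -5, -4, -3, -2, -1, 0, 1, 2, 3, 4, 5, 6, 7}.
Σ|m_l| = 2·7(7+1)/2 = 56.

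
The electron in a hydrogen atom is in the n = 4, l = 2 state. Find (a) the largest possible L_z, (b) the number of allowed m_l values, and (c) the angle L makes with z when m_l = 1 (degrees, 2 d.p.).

L_z,max = lℏ = 2ℏ.
There are 2l+1 = 5 values of m_l.
For m_l = 1: cos θ = 1/√6, θ ≈ 65.91°.

L_z,max = 2ℏ; 5 values; θ(m_l=1) ≈ 65.91°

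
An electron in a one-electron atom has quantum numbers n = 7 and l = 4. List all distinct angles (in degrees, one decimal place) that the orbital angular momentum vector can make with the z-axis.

θ ∈ {26.6°, 47.9°, 63.4°, 77.1°, 90.0°, 102.9°, 116.6°, 132.1°, 153.4°}

|L| = ℏ√(l(l+1)) = 2√5 ℏ.
cos θ = m_l/√20 for each m_l ∈ {-4, -3, -2, -1, 0, 1, 2, 3, 4}.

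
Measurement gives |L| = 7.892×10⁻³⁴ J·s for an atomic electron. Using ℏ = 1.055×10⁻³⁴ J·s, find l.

l = 7

Dividing by ℏ: |L|/ℏ ≈ 7.481.
l(l+1) ≈ 7.481² ≈ 55.96, so l = 7.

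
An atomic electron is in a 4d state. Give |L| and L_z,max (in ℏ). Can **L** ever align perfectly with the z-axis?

The 4d subshell has l = 2.
|L| = √6 ℏ ≈ 2.4495ℏ, while L_z,max = lℏ = 2ℏ.
Since |L| > L_z,max, the vector can never point exactly along z; the closest it comes is θ_min = arccos(2/√6) ≈ 35.3°.

No: L_z,max = 2ℏ < |L| = √6 ℏ ≈ 2.449ℏ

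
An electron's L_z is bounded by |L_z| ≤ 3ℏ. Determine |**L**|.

|L| = 2√3 ℏ ≈ 3.464ℏ

The maximum L_z equals lℏ, giving l = 3.
|L| = ℏ√(l(l+1)) = 2√3 ℏ.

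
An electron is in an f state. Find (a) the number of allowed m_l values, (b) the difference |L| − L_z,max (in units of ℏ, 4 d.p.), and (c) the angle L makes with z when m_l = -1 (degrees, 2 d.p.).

7 values; |L|−L_z,max ≈ 0.4641ℏ; θ(m_l=-1) ≈ 106.78°

For an f orbital, l = 3.
There are 2l+1 = 7 values of m_l.
|L| − L_z,max = (2√3 − 3)ℏ ≈ 0.4641ℏ.
For m_l = -1: cos θ = -1/√12, θ ≈ 106.78°.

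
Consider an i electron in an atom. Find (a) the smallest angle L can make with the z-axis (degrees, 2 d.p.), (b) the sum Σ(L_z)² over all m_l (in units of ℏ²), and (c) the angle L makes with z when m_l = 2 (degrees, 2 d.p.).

θ_min ≈ 22.21°; Σ(L_z)² = 182 ℏ²; θ(m_l=2) ≈ 72.02°

For an i orbital, l = 6.
cos θ_min = 6/√42, so θ_min ≈ 22.21°.
Σ m_l² = 182, so Σ(L_z)² = 182 ℏ².
For m_l = 2: cos θ = 2/√42, θ ≈ 72.02°.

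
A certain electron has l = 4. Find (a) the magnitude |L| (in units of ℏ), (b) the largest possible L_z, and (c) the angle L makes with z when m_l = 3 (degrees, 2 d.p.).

|L| = 2√5 ℏ ≈ 4.472ℏ; L_z,max = 4ℏ; θ(m_l=3) ≈ 47.87°

|L| = ℏ√(4·5) = 2√5 ℏ ≈ 4.472ℏ.
L_z,max = lℏ = 4ℏ.
For m_l = 3: cos θ = 3/√20, θ ≈ 47.87°.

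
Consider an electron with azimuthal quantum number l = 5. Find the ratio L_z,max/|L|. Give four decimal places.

|L| = √30 ℏ ≈ 5.4772ℏ, while L_z,max = lℏ = 5ℏ.
L_z,max/|L| = 5/√30 = 0.9129.

L_z,max/|L| = 0.9129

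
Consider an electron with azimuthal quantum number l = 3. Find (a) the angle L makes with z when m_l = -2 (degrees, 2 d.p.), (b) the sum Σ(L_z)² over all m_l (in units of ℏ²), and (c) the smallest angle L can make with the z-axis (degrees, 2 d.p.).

θ(m_l=-2) ≈ 125.26°; Σ(L_z)² = 28 ℏ²; θ_min ≈ 30.00°

For m_l = -2: cos θ = -2/√12, θ ≈ 125.26°.
Σ m_l² = 28, so Σ(L_z)² = 28 ℏ².
cos θ_min = 3/√12, so θ_min ≈ 30.00°.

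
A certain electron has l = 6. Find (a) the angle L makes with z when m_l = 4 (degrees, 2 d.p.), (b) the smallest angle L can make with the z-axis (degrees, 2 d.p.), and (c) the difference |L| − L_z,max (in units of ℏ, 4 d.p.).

For m_l = 4: cos θ = 4/√42, θ ≈ 51.89°.
cos θ_min = 6/√42, so θ_min ≈ 22.21°.
|L| − L_z,max = (√42 − 6)ℏ ≈ 0.4807ℏ.

θ(m_l=4) ≈ 51.89°; θ_min ≈ 22.21°; |L|−L_z,max ≈ 0.4807ℏ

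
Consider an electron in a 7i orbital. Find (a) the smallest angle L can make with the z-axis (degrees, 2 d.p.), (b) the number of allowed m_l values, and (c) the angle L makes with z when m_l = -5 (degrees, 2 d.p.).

7i means n = 7, l = 6.
cos θ_min = 6/√42, so θ_min ≈ 22.21°.
There are 2l+1 = 13 values of m_l.
For m_l = -5: cos θ = -5/√42, θ ≈ 140.49°.

θ_min ≈ 22.21°; 13 values; θ(m_l=-5) ≈ 140.49°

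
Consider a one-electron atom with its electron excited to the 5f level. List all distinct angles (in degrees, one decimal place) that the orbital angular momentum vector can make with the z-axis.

θ ∈ {30.0°, 54.7°, 73.2°, 90.0°, 106.8°, 125.3°, 150.0°}

The 5f level has l = 3.
|L|² = l(l+1)ℏ² = 12ℏ², so |L| = 2√3 ℏ.
cos θ = m_l/√12 for each m_l ∈ {-3, -2, -1, 0, 1, 2, 3}.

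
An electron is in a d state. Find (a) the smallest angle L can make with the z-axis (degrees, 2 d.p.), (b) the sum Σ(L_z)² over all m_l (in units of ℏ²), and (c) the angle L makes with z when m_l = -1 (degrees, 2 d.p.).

θ_min ≈ 35.26°; Σ(L_z)² = 10 ℏ²; θ(m_l=-1) ≈ 114.09°

A d state has l = 2.
cos θ_min = 2/√6, so θ_min ≈ 35.26°.
Σ m_l² = 10, so Σ(L_z)² = 10 ℏ².
For m_l = -1: cos θ = -1/√6, θ ≈ 114.09°.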